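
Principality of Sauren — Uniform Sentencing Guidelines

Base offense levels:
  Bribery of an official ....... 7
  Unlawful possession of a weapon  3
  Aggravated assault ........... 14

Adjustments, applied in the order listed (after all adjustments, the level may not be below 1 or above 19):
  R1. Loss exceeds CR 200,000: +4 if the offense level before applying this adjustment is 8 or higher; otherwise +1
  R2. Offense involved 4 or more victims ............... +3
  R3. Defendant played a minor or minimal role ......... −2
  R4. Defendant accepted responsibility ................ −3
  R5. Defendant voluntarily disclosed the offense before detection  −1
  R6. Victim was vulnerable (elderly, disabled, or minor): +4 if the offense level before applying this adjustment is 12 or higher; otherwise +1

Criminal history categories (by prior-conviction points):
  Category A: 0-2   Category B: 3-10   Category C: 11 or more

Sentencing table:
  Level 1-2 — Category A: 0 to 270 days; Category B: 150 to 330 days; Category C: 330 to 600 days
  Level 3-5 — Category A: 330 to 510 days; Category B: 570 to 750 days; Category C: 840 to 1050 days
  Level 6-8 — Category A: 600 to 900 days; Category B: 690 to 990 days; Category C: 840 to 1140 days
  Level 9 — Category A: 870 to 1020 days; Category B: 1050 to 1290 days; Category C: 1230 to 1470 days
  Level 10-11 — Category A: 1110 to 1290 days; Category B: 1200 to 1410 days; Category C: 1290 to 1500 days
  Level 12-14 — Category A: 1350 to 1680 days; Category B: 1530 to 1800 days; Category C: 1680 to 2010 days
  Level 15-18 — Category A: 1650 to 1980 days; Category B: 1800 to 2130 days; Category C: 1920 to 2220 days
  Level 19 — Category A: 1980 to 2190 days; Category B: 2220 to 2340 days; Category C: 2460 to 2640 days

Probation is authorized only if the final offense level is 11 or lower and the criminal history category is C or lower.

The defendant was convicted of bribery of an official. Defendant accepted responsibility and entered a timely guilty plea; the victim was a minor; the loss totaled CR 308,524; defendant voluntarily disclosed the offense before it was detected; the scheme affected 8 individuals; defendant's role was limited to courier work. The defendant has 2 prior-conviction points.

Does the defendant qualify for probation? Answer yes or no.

Yes

Base offense level for bribery of an official: 7.
R1 applies (level before this adjustment is 7 < 8, so +1): 7 + 1 = 8.
R2 applies: 8 + 3 = 11.
R3 applies: 11 − 2 = 9.
R4 applies: 9 − 3 = 6.
R5 applies: 6 − 1 = 5.
R6 applies (level before this adjustment is 5 < 12, so +1): 5 + 1 = 6.
Final offense level: 6.
Criminal history: 2 prior points → Category A (0-2).
Level 6 falls in the 6-8 band.
Grid: Level 6-8 × Category A = 600-900 days.
Probation check: level 6 ≤ 11 and category A ≤ C → eligible.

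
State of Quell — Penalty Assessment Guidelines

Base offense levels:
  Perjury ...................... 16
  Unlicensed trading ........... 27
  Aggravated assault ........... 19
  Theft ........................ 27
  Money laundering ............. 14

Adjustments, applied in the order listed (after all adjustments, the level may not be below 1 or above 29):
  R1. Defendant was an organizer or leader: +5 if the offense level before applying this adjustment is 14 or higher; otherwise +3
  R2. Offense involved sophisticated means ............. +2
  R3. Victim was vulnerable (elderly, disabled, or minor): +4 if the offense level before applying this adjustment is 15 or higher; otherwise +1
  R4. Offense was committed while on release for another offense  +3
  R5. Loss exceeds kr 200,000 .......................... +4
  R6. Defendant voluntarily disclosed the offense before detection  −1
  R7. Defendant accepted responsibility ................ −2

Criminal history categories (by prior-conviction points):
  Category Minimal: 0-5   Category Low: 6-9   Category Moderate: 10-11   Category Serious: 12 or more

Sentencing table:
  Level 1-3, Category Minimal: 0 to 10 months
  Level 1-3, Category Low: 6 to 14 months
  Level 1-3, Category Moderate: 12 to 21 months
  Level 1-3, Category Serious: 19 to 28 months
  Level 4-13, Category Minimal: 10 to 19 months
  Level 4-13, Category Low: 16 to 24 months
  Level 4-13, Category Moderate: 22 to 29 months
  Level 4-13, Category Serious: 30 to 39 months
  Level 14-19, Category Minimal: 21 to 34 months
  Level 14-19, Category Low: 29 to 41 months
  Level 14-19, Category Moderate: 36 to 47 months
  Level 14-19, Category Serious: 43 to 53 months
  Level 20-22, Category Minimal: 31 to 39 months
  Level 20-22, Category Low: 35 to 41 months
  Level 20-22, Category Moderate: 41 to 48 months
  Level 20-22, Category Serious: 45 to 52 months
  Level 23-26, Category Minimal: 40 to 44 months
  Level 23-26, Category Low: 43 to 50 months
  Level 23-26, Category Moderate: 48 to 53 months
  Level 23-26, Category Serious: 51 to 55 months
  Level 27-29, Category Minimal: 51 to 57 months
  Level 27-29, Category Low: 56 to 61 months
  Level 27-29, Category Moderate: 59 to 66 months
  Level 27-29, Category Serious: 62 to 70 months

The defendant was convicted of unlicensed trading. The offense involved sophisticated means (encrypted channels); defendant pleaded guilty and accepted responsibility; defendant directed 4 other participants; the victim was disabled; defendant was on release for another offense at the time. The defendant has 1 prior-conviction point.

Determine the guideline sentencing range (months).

51-57 months

Base offense level for unlicensed trading: 27.
R1 applies (level before this adjustment is 27 ≥ 14, so +5): 27 + 5 = 32.
R2 applies: 32 + 2 = 34.
R3 applies (level before this adjustment is 34 ≥ 15, so +4): 34 + 4 = 38.
R4 applies: 38 + 3 = 41.
R5 does not apply.
R6 does not apply.
R7 applies: 41 − 2 = 39.
Level 39 exceeds the maximum of 29; capped at 29.
Final offense level: 29.
Criminal history: 1 prior point → Category Minimal (0-5).
Level 29 falls in the 27-29 band.
Grid: Level 27-29 × Category Minimal = 51-57 months.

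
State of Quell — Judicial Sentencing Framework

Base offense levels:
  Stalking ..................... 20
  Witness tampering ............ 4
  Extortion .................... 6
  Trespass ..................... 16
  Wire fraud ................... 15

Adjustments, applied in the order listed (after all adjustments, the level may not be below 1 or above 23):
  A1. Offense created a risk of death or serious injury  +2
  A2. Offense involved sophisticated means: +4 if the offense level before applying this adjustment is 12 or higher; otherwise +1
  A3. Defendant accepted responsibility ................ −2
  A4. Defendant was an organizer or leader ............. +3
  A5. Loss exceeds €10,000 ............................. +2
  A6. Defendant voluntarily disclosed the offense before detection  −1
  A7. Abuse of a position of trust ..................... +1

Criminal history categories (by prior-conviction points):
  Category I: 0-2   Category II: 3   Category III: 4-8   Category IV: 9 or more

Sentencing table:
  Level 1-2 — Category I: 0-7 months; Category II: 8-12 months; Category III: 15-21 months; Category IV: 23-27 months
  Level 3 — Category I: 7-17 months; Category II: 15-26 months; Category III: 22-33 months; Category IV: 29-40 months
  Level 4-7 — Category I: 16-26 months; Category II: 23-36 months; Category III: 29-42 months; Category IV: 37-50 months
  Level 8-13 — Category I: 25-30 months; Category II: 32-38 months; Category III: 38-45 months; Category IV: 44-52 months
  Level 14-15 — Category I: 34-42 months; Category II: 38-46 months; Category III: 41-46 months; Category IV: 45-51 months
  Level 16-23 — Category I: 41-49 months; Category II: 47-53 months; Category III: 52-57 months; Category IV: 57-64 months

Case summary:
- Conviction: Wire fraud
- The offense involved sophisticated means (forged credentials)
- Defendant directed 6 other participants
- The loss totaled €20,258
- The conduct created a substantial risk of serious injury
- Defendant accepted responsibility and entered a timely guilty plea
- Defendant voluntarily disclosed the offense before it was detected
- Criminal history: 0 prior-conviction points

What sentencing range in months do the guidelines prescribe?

41-49 months

Base offense level for wire fraud: 15.
A1 applies: 15 + 2 = 17.
A2 applies (level before this adjustment is 17 ≥ 12, so +4): 17 + 4 = 21.
A3 applies: 21 − 2 = 19.
A4 applies: 19 + 3 = 22.
A5 applies: 22 + 2 = 24.
A6 applies: 24 − 1 = 23.
A7 does not apply.
Final offense level: 23.
Criminal history: 0 prior points → Category I (0-2).
Level 23 falls in the 16-23 band.
Grid: Level 16-23 × Category I = 41-49 months.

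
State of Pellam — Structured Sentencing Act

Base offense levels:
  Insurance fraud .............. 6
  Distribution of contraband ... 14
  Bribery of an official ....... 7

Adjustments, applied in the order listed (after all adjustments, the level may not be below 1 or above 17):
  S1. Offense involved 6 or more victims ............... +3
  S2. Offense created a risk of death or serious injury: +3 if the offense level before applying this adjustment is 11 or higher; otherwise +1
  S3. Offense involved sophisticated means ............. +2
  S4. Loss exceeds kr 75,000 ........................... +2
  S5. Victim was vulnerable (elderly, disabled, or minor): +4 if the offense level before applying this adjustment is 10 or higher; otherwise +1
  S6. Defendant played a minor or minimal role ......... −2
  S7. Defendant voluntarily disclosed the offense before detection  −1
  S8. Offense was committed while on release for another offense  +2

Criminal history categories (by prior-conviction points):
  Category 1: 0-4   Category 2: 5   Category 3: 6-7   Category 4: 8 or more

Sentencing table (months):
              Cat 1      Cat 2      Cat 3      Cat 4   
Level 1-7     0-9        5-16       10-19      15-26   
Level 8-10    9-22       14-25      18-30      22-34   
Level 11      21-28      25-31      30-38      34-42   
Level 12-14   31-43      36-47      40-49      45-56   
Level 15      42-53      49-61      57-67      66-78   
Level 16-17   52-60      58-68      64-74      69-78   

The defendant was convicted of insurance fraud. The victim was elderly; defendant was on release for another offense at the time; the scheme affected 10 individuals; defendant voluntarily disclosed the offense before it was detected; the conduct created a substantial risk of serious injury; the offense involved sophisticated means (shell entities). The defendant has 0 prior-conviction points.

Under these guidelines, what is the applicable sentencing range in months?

52-60 months

Base offense level for insurance fraud: 6.
S1 applies: 6 + 3 = 9.
S2 applies (level before this adjustment is 9 < 11, so +1): 9 + 1 = 10.
S3 applies: 10 + 2 = 12.
S5 applies (level before this adjustment is 12 ≥ 10, so +4): 12 + 4 = 16.
S7 applies: 16 − 1 = 15.
S8 applies: 15 + 2 = 17.
Final offense level: 17.
Criminal history: 0 prior points → Category 1 (0-4).
Level 17 falls in the 16-17 band.
Grid: Level 16-17 × Category 1 = 52-60 months.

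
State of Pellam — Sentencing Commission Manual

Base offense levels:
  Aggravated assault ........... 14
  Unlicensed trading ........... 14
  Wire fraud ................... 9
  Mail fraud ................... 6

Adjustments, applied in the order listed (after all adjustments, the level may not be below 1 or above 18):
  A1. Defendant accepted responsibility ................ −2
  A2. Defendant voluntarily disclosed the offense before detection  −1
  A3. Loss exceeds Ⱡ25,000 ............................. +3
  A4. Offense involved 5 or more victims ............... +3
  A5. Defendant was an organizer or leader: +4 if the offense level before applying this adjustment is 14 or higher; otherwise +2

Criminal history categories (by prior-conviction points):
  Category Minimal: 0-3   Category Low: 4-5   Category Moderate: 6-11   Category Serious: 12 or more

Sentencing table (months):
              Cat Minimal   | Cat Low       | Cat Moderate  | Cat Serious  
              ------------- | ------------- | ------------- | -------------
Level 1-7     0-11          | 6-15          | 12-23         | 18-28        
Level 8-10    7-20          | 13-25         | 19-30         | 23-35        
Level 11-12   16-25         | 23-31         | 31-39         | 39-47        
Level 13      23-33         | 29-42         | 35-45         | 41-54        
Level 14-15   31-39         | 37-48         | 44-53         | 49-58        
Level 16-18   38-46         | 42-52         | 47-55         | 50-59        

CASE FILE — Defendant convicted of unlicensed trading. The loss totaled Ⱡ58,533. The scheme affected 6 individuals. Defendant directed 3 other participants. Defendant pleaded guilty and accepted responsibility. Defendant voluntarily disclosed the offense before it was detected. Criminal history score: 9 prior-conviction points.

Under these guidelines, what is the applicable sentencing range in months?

47-55 months

Base offense level for unlicensed trading: 14.
A1 applies: 14 − 2 = 12.
A2 applies: 12 − 1 = 11.
A3 applies: 11 + 3 = 14.
A4 applies: 14 + 3 = 17.
A5 applies (level before this adjustment is 17 ≥ 14, so +4): 17 + 4 = 21.
Level 21 exceeds the maximum of 18; capped at 18.
Final offense level: 18.
Criminal history: 9 prior points → Category Moderate (6-11).
Level 18 falls in the 16-18 band.
Grid: Level 16-18 × Category Moderate = 47-55 months.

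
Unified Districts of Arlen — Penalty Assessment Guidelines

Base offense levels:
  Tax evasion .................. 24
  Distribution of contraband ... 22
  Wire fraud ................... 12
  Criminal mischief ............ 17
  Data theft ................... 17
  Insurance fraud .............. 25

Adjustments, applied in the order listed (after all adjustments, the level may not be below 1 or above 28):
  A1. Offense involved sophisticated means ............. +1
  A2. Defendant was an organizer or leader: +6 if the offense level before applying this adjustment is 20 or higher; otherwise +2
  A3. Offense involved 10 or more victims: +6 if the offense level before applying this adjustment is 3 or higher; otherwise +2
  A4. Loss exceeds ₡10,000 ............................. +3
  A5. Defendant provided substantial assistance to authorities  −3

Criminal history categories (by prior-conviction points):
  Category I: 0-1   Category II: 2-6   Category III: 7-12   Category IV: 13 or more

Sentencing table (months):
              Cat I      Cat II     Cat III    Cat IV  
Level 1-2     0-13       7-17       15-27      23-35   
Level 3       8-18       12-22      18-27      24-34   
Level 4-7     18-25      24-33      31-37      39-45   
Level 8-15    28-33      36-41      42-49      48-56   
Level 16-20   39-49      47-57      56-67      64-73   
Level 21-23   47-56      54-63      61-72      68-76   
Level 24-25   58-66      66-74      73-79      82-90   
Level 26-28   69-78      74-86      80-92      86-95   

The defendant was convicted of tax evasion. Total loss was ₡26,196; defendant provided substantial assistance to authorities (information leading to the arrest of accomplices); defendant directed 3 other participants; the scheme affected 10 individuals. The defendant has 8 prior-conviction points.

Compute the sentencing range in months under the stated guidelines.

Base offense level for tax evasion: 24.
A2 applies (level before this adjustment is 24 ≥ 20, so +6): 24 + 6 = 30.
A3 applies (level before this adjustment is 30 ≥ 3, so +6): 30 + 6 = 36.
A4 applies: 36 + 3 = 39.
A5 applies: 39 − 3 = 36.
Level 36 exceeds the maximum of 28; capped at 28.
Final offense level: 28.
Criminal history: 8 prior points → Category III (7-12).
Level 28 falls in the 26-28 band.
Grid: Level 26-28 × Category III = 80-92 months.

80-92 months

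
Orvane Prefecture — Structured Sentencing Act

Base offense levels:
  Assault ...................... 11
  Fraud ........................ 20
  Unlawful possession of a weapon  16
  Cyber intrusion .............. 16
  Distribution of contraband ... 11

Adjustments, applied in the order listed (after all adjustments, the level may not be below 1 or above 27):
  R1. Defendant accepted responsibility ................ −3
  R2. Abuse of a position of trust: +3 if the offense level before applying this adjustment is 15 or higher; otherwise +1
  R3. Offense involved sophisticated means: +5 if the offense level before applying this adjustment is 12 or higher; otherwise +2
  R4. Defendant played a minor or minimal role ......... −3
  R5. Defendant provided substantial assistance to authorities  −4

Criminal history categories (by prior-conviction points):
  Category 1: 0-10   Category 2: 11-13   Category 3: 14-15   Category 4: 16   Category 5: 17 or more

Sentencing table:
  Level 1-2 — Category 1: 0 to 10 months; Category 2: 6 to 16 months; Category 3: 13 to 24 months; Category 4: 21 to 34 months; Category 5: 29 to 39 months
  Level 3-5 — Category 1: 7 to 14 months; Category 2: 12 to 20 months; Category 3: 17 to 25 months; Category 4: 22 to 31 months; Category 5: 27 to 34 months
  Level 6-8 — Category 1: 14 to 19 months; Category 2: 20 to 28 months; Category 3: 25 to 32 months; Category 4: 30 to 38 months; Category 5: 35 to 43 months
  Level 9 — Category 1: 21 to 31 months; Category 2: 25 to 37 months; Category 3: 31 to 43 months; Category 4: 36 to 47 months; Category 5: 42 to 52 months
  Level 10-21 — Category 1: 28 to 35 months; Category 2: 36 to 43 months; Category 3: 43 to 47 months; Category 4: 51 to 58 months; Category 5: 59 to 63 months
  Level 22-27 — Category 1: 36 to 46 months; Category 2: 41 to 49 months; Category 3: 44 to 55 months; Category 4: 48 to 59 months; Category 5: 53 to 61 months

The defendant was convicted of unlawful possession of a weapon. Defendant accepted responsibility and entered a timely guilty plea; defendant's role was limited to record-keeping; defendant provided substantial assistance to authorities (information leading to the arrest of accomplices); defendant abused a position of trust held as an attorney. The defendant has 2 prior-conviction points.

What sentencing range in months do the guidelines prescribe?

14-19 months

Base offense level for unlawful possession of a weapon: 16.
R1 applies: 16 − 3 = 13.
R2 applies (level before this adjustment is 13 < 15, so +1): 13 + 1 = 14.
R3 does not apply.
R4 applies: 14 − 3 = 11.
R5 applies: 11 − 4 = 7.
Final offense level: 7.
Criminal history: 2 prior points → Category 1 (0-10).
Level 7 falls in the 6-8 band.
Grid: Level 6-8 × Category 1 = 14-19 months.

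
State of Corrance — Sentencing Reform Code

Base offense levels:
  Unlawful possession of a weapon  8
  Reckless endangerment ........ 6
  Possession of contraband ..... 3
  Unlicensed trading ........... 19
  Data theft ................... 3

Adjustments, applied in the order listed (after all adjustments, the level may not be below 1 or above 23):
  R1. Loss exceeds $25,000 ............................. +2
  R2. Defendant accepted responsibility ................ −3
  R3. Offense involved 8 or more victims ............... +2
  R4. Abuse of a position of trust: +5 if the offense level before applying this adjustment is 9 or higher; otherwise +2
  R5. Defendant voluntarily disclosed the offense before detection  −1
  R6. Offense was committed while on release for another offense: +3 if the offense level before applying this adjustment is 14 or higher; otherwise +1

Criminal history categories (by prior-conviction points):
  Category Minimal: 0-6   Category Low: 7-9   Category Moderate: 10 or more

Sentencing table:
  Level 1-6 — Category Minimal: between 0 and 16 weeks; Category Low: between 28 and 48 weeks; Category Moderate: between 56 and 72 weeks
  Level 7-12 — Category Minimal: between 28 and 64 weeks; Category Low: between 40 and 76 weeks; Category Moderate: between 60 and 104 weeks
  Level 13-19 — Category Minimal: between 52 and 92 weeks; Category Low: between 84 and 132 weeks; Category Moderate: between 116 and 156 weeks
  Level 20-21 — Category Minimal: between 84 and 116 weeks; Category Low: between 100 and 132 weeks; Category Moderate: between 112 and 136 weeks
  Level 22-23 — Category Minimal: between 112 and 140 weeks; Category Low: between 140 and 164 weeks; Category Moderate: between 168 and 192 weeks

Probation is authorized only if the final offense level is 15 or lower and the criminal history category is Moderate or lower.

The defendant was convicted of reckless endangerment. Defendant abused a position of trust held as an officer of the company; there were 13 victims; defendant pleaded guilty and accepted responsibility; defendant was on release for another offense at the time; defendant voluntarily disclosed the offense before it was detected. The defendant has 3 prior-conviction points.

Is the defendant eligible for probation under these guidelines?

Yes

Base offense level for reckless endangerment: 6.
R2 applies: 6 − 3 = 3.
R3 applies: 3 + 2 = 5.
R4 applies (level before this adjustment is 5 < 9, so +2): 5 + 2 = 7.
R5 applies: 7 − 1 = 6.
R6 applies (level before this adjustment is 6 < 14, so +1): 6 + 1 = 7.
Final offense level: 7.
Criminal history: 3 prior points → Category Minimal (0-6).
Level 7 falls in the 7-12 band.
Grid: Level 7-12 × Category Minimal = 28-64 weeks.
Probation check: level 7 ≤ 15 and category Minimal ≤ Moderate → eligible.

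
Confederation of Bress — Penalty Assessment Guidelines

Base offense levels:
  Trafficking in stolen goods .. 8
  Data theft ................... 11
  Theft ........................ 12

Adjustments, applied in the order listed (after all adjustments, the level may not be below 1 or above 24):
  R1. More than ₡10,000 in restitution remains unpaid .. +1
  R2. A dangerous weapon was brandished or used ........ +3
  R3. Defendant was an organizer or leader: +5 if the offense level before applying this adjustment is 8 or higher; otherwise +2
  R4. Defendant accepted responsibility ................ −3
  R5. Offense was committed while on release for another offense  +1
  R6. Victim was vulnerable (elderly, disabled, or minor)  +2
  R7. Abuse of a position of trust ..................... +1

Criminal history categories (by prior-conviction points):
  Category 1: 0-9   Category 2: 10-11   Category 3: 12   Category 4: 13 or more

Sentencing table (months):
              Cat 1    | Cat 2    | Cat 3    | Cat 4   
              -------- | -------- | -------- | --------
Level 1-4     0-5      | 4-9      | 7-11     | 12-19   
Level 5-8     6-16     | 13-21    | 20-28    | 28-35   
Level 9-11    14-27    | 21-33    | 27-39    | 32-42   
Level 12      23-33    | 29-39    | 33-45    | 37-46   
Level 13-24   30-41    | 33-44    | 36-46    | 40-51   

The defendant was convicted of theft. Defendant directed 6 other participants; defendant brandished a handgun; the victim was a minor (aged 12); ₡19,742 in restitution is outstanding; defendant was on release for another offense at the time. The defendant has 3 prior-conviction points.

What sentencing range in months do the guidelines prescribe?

Base offense level for theft: 12.
R1 applies: 12 + 1 = 13.
R2 applies: 13 + 3 = 16.
R3 applies (level before this adjustment is 16 ≥ 8, so +5): 16 + 5 = 21.
R5 applies: 21 + 1 = 22.
R6 applies: 22 + 2 = 24.
R7 does not apply.
Final offense level: 24.
Criminal history: 3 prior points → Category 1 (0-9).
Level 24 falls in the 13-24 band.
Grid: Level 13-24 × Category 1 = 30-41 months.

30-41 months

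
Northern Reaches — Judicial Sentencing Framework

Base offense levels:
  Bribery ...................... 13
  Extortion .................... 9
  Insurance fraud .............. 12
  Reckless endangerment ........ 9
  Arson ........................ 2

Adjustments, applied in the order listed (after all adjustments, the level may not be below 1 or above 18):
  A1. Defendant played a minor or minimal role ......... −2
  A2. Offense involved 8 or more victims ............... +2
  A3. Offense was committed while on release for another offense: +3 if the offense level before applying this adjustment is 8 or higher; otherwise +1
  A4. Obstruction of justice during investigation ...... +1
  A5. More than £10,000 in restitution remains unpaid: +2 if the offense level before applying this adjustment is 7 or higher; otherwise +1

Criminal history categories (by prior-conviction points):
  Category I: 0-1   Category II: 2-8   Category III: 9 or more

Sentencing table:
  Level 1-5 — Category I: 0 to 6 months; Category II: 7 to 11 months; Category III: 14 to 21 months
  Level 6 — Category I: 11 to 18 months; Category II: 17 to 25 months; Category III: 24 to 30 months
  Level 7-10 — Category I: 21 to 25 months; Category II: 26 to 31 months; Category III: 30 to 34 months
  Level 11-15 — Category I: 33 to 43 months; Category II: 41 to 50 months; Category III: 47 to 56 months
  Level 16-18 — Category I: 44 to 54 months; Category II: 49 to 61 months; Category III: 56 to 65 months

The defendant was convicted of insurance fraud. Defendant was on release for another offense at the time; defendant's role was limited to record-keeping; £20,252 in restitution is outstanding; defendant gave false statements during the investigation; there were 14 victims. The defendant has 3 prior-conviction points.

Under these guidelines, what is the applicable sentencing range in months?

49-61 months

Base offense level for insurance fraud: 12.
A1 applies: 12 − 2 = 10.
A2 applies: 10 + 2 = 12.
A3 applies (level before this adjustment is 12 ≥ 8, so +3): 12 + 3 = 15.
A4 applies: 15 + 1 = 16.
A5 applies (level before this adjustment is 16 ≥ 7, so +2): 16 + 2 = 18.
Final offense level: 18.
Criminal history: 3 prior points → Category II (2-8).
Level 18 falls in the 16-18 band.
Grid: Level 16-18 × Category II = 49-61 months.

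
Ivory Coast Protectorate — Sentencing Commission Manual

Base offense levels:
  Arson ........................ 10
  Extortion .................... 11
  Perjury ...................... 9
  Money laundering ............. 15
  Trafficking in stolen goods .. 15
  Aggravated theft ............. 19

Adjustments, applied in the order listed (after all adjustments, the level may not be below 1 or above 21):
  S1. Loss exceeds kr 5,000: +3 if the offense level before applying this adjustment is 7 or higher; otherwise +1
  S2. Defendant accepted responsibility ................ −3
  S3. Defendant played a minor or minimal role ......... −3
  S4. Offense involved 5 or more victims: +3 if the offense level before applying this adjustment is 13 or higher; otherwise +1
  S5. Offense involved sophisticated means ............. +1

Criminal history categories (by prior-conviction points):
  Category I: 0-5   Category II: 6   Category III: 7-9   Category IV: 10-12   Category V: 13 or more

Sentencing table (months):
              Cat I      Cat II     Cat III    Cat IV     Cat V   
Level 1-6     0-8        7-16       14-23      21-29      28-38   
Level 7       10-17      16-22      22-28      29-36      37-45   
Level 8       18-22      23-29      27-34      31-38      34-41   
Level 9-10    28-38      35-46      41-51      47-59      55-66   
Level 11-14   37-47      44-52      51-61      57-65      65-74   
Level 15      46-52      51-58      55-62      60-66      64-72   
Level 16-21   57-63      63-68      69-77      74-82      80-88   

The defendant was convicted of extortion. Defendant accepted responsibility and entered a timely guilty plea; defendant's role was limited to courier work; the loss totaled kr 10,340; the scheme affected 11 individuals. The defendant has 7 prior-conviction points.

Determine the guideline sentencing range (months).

41-51 months

Base offense level for extortion: 11.
S1 applies (level before this adjustment is 11 ≥ 7, so +3): 11 + 3 = 14.
S2 applies: 14 − 3 = 11.
S3 applies: 11 − 3 = 8.
S4 applies (level before this adjustment is 8 < 13, so +1): 8 + 1 = 9.
Final offense level: 9.
Criminal history: 7 prior points → Category III (7-9).
Level 9 falls in the 9-10 band.
Grid: Level 9-10 × Category III = 41-51 months.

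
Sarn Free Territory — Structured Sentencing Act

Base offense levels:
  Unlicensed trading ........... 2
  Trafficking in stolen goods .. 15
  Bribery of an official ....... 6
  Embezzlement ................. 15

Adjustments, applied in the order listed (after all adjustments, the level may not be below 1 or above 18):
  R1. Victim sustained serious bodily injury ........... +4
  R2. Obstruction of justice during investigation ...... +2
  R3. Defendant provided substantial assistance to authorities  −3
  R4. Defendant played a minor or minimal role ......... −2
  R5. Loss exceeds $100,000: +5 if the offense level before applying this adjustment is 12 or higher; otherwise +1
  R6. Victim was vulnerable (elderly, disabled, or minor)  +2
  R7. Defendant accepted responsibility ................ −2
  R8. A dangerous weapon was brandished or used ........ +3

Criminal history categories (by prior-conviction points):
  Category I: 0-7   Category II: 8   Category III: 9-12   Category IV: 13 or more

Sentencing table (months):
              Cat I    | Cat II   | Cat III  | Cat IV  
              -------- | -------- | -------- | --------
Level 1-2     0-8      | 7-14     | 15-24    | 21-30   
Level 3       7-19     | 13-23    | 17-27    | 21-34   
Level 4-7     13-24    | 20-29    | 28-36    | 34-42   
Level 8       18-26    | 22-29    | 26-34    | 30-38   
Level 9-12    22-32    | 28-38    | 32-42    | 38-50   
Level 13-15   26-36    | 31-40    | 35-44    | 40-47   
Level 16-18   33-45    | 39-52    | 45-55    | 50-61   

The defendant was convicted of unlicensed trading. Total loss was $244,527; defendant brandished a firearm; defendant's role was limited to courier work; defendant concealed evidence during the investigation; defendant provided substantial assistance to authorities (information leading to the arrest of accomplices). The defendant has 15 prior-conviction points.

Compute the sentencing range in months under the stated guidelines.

Base offense level for unlicensed trading: 2.
R2 applies: 2 + 2 = 4.
R3 applies: 4 − 3 = 1.
R4 applies: 1 − 2 = -1.
R5 applies (level before this adjustment is -1 < 12, so +1): -1 + 1 = 0.
R8 applies: 0 + 3 = 3.
Final offense level: 3.
Criminal history: 15 prior points → Category IV (13+).
Level 3 falls in the 3 band.
Grid: Level 3 × Category IV = 21-34 months.

21-34 months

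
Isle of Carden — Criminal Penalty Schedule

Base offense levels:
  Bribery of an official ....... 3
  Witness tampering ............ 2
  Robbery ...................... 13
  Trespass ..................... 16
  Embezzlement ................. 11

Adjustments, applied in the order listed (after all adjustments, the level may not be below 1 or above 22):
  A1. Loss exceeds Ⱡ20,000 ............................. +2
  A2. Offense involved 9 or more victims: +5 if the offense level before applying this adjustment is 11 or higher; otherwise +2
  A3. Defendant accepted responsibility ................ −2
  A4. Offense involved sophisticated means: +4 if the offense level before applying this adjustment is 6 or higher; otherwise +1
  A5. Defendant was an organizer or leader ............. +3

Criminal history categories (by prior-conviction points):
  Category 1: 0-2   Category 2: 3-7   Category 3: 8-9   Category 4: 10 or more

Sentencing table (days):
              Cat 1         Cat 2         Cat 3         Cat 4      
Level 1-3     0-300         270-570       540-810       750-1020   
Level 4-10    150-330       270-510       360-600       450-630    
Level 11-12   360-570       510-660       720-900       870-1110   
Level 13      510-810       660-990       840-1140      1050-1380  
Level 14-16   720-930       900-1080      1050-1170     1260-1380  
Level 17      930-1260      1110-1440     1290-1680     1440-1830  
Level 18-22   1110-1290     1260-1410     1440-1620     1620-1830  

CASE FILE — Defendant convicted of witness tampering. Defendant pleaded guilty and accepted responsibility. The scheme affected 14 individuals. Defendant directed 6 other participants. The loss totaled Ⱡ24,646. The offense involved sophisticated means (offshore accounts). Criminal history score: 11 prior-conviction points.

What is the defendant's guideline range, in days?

Base offense level for witness tampering: 2.
A1 applies: 2 + 2 = 4.
A2 applies (level before this adjustment is 4 < 11, so +2): 4 + 2 = 6.
A3 applies: 6 − 2 = 4.
A4 applies (level before this adjustment is 4 < 6, so +1): 4 + 1 = 5.
A5 applies: 5 + 3 = 8.
Final offense level: 8.
Criminal history: 11 prior points → Category 4 (10+).
Level 8 falls in the 4-10 band.
Grid: Level 4-10 × Category 4 = 450-630 days.

450-630 days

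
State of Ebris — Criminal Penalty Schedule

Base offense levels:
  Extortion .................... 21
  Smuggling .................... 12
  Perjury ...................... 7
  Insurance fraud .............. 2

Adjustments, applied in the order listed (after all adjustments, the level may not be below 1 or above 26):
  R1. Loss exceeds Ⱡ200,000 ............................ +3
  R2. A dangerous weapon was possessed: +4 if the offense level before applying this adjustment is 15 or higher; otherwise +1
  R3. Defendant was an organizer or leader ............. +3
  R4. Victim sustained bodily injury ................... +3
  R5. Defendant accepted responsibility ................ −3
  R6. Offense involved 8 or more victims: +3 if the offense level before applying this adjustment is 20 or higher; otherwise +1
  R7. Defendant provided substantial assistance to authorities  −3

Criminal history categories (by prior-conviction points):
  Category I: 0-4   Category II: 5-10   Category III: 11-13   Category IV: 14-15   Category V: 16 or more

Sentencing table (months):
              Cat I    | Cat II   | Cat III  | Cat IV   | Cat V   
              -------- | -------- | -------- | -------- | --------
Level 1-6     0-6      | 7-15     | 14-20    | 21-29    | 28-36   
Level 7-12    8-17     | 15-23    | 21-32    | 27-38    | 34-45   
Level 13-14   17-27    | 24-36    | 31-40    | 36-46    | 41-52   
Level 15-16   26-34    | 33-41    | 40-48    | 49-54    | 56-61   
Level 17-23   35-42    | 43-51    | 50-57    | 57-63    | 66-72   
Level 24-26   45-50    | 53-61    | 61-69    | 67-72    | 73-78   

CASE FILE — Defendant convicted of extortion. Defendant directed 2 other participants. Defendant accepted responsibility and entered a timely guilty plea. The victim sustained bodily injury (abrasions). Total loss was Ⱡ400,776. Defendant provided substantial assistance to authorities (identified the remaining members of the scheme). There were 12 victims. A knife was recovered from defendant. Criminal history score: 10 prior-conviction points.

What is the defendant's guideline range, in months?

53-61 months

Base offense level for extortion: 21.
R1 applies: 21 + 3 = 24.
R2 applies (level before this adjustment is 24 ≥ 15, so +4): 24 + 4 = 28.
R3 applies: 28 + 3 = 31.
R4 applies: 31 + 3 = 34.
R5 applies: 34 − 3 = 31.
R6 applies (level before this adjustment is 31 ≥ 20, so +3): 31 + 3 = 34.
R7 applies: 34 − 3 = 31.
Level 31 exceeds the maximum of 26; capped at 26.
Final offense level: 26.
Criminal history: 10 prior points → Category II (5-10).
Level 26 falls in the 24-26 band.
Grid: Level 24-26 × Category II = 53-61 months.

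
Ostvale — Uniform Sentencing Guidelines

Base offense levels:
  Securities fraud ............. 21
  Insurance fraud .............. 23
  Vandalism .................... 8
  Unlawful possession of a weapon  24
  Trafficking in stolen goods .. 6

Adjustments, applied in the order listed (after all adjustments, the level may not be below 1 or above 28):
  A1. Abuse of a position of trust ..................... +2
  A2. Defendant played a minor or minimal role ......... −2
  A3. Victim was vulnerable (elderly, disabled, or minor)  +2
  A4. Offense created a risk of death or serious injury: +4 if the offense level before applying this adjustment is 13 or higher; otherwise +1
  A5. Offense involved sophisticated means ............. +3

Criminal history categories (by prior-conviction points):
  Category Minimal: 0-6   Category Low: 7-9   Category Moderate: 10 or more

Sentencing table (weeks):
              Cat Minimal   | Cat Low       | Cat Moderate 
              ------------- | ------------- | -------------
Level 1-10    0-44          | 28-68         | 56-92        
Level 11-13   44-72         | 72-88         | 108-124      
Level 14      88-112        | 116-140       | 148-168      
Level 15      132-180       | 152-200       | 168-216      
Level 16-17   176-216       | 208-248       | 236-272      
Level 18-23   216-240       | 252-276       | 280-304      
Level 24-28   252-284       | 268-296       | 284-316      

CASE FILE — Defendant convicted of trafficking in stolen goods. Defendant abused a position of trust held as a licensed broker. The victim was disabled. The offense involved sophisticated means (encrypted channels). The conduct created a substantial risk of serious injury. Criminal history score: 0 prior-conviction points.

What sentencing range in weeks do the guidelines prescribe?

Base offense level for trafficking in stolen goods: 6.
A1 applies: 6 + 2 = 8.
A3 applies: 8 + 2 = 10.
A4 applies (level before this adjustment is 10 < 13, so +1): 10 + 1 = 11.
A5 applies: 11 + 3 = 14.
Final offense level: 14.
Criminal history: 0 prior points → Category Minimal (0-6).
Level 14 falls in the 14 band.
Grid: Level 14 × Category Minimal = 88-112 weeks.

88-112 weeks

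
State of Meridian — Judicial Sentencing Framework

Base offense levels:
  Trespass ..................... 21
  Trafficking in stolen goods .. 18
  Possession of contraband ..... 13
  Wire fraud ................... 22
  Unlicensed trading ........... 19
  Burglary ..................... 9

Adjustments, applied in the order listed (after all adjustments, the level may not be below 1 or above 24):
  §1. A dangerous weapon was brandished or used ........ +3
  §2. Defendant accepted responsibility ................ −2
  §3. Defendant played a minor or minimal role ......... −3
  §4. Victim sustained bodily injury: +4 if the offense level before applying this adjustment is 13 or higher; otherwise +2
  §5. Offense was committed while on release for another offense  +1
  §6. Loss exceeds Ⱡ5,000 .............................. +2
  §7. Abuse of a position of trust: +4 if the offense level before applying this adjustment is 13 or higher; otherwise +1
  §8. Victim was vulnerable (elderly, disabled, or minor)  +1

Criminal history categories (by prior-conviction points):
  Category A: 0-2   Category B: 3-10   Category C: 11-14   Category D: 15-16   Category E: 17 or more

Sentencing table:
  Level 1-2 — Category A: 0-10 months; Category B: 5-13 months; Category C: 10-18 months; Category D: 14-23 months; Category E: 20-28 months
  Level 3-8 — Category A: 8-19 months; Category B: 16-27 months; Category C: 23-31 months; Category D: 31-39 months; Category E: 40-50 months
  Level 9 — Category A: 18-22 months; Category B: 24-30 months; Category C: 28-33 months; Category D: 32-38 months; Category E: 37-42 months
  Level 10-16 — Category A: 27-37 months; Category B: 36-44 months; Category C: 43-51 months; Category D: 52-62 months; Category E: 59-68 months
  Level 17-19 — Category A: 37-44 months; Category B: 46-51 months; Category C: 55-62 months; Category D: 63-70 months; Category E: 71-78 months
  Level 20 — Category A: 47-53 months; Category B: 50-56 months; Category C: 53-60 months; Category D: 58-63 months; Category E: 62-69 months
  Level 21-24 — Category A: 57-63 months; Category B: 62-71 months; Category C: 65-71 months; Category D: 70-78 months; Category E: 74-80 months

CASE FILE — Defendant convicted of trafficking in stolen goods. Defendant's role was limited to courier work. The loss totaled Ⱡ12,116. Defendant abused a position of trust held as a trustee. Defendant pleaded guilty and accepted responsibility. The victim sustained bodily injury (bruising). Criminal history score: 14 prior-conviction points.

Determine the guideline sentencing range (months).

Base offense level for trafficking in stolen goods: 18.
§1 does not apply.
§2 applies: 18 − 2 = 16.
§3 applies: 16 − 3 = 13.
§4 applies (level before this adjustment is 13 ≥ 13, so +4): 13 + 4 = 17.
§5 does not apply.
§6 applies: 17 + 2 = 19.
§7 applies (level before this adjustment is 19 ≥ 13, so +4): 19 + 4 = 23.
§8 does not apply.
Final offense level: 23.
Criminal history: 14 prior points → Category C (11-14).
Level 23 falls in the 21-24 band.
Grid: Level 21-24 × Category C = 65-71 months.

65-71 months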